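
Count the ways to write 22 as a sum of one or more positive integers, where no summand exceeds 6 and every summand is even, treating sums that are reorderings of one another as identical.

16

Listing the qualifying partitions of 22:
6 + 6 + 6 + 4
6 + 6 + 6 + 2 + 2
6 + 6 + 4 + 4 + 2
6 + 6 + 4 + 2 + 2 + 2
6 + 6 + 2 + 2 + 2 + 2 + 2
6 + 4 + 4 + 4 + 4
6 + 4 + 4 + 4 + 2 + 2
6 + 4 + 4 + 2 + 2 + 2 + 2
6 + 4 + 2 + 2 + 2 + 2 + 2 + 2
6 + 2 + 2 + 2 + 2 + 2 + 2 + 2 + 2
4 + 4 + 4 + 4 + 4 + 2
4 + 4 + 4 + 4 + 2 + 2 + 2
4 + 4 + 4 + 2 + 2 + 2 + 2 + 2
4 + 4 + 2 + 2 + 2 + 2 + 2 + 2 + 2
4 + 2 + 2 + 2 + 2 + 2 + 2 + 2 + 2 + 2
2 + 2 + 2 + 2 + 2 + 2 + 2 + 2 + 2 + 2 + 2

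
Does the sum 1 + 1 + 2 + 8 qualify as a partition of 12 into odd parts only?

The parts sum to 12, and the condition 'every summand is odd' is violated.

No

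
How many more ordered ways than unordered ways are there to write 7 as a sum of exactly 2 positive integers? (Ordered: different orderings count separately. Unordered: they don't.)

Compositions: C(6,1) = 6.
Unordered (partitions into 2 parts): 3.
Difference: 6 − 3 = 3.

3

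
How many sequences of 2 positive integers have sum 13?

A composition of 13 into 2 positive parts is chosen by placing 1 dividers among the 12 gaps between 13 units: C(12,1) = 12.

12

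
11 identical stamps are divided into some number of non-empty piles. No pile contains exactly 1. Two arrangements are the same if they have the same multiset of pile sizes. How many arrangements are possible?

14

The partitions of 11 that satisfy the conditions:
11
9, 2
8, 3
7, 4
7, 2, 2
6, 5
6, 3, 2
5, 4, 2
5, 3, 3
5, 2, 2, 2
4, 4, 3
4, 3, 2, 2
3, 3, 3, 2
3, 2, 2, 2, 2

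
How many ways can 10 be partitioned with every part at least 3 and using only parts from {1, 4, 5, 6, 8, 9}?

2

They are:
4 + 6
5 + 5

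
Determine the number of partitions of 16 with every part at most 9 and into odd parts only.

There are too many to list fully; the first 12 (by largest part) are:
9 + 7
9 + 5 + 1 + 1
9 + 3 + 3 + 1
9 + 3 + 1 + 1 + 1 + 1
9 + 1 + 1 + 1 + 1 + 1 + 1 + 1
7 + 7 + 1 + 1
7 + 5 + 3 + 1
7 + 5 + 1 + 1 + 1 + 1
7 + 3 + 3 + 3
7 + 3 + 3 + 1 + 1 + 1
7 + 3 + 1 + 1 + 1 + 1 + 1 + 1
7 + 1 + 1 + 1 + 1 + 1 + 1 + 1 + 1 + 1
…and 14 more, for 26 total.

26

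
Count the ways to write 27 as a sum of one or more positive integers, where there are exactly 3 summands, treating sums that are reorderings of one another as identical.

There are too many to list fully; the first 12 (by largest part) are:
25,1,1
24,2,1
23,3,1
23,2,2
22,4,1
22,3,2
21,5,1
21,4,2
21,3,3
20,6,1
20,5,2
20,4,3
…and 49 more, for 61 total.

61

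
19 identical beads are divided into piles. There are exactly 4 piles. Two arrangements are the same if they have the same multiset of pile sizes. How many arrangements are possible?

54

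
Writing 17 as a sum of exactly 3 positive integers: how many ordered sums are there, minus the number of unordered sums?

Ordered (compositions into 3 parts): C(16,2) = 120.
Partitions of 17 into exactly 3 parts: 24.
Difference: 120 − 24 = 96.

96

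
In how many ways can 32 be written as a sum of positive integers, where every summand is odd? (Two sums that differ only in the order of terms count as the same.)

Counting exhaustively, 390 partitions satisfy the conditions.

390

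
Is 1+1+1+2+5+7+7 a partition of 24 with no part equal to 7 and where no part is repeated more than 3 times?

The parts sum to 24, and the condition 'no summand equals 7' is violated.

No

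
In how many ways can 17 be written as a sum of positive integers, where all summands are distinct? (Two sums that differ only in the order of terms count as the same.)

There are too many to list fully; the first 12 (by largest part) are:
17
16, 1
15, 2
14, 3
14, 2, 1
13, 4
13, 3, 1
12, 5
12, 4, 1
12, 3, 2
11, 6
11, 5, 1
…and 26 more, for 38 total.

38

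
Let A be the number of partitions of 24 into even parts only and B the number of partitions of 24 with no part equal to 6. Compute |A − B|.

1113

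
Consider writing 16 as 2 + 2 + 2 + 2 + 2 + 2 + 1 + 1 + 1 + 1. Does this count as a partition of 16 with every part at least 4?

No

The parts sum to 16, and the condition 'every summand is at least 4' is violated.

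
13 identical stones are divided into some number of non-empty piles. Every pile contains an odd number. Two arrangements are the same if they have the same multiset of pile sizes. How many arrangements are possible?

18

They are:
13
11+1+1
9+3+1
9+1+1+1+1
7+5+1
7+3+3
7+3+1+1+1
7+1+1+1+1+1+1
5+5+3
5+5+1+1+1
5+3+3+1+1
5+3+1+1+1+1+1
5+1+1+1+1+1+1+1+1
3+3+3+3+1
3+3+3+1+1+1+1
3+3+1+1+1+1+1+1+1
3+1+1+1+1+1+1+1+1+1+1
1+1+1+1+1+1+1+1+1+1+1+1+1
That's 18 in total.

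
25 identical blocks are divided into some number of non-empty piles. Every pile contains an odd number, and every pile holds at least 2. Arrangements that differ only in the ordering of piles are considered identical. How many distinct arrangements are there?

Enumerating:
25
19 + 3 + 3
17 + 5 + 3
15 + 7 + 3
15 + 5 + 5
13 + 9 + 3
13 + 7 + 5
13 + 3 + 3 + 3 + 3
11 + 11 + 3
11 + 9 + 5
11 + 7 + 7
11 + 5 + 3 + 3 + 3
9 + 9 + 7
9 + 7 + 3 + 3 + 3
9 + 5 + 5 + 3 + 3
7 + 7 + 5 + 3 + 3
7 + 5 + 5 + 5 + 3
7 + 3 + 3 + 3 + 3 + 3 + 3
5 + 5 + 5 + 5 + 5
5 + 5 + 3 + 3 + 3 + 3 + 3
That's 20 in total.

20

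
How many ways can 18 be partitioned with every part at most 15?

Counting exhaustively, 381 partitions satisfy the conditions.

381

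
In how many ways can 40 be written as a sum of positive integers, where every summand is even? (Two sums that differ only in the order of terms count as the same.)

627

A full systematic count gives 627.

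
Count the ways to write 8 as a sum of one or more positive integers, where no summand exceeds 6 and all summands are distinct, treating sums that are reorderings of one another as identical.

4

Listing the qualifying partitions of 8:
6, 2
5, 3
5, 2, 1
4, 3, 1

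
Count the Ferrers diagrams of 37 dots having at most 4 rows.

511

Systematic enumeration (by largest part, then next-largest, …) yields 511.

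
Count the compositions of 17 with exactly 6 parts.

4368

Equivalently, choose which 5 of the 16 gaps become plus signs: C(16,5) = 4368.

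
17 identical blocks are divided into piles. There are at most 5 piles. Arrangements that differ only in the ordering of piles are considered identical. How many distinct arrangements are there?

There are 119 such partitions.

119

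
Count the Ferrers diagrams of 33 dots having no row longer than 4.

378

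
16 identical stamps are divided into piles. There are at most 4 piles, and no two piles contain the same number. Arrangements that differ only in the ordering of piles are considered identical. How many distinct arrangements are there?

31

There are too many to list fully; the first 12 (by largest part) are:
16
15,1
14,2
13,3
13,2,1
12,4
12,3,1
11,5
11,4,1
11,3,2
10,6
10,5,1
…and 19 more, for 31 total.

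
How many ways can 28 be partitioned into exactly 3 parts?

There are too many to list fully; the first 12 (by largest part) are:
1, 1, 26
1, 2, 25
1, 3, 24
2, 2, 24
1, 4, 23
2, 3, 23
1, 5, 22
2, 4, 22
3, 3, 22
1, 6, 21
2, 5, 21
3, 4, 21
…and 53 more, for 65 total.

65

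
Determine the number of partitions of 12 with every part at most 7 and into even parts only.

7

Enumerating:
6,6
2,4,6
2,2,2,6
4,4,4
2,2,4,4
2,2,2,2,4
2,2,2,2,2,2
Counting gives 7.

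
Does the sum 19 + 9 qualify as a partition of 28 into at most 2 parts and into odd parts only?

The parts sum to 28, and the condition 'there are at most 2 summands' holds; the condition 'every summand is odd' holds.

Yes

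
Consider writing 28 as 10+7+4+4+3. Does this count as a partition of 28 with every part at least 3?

Yes

The parts sum to 28, and the condition 'every summand is at least 3' holds.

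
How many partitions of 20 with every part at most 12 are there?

Systematic enumeration (by largest part, then next-largest, …) yields 582.

582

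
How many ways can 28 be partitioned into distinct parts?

222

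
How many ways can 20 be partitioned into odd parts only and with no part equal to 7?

A partial list (first 12 by largest part):
19, 1
17, 3
17, 1, 1, 1
15, 5
15, 3, 1, 1
15, 1, 1, 1, 1, 1
13, 5, 1, 1
13, 3, 3, 1
13, 3, 1, 1, 1, 1
13, 1, 1, 1, 1, 1, 1, 1
11, 9
11, 5, 3, 1
…and 34 more, for 46 total.

46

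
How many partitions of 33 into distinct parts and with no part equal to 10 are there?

Systematic enumeration (by largest part, then next-largest, …) yields 360.

360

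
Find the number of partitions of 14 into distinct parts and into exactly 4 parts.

The partitions of 14 that satisfy the conditions:
8, 3, 2, 1
7, 4, 2, 1
6, 5, 2, 1
6, 4, 3, 1
5, 4, 3, 2

5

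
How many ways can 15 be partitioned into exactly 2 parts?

Listing the qualifying partitions of 15:
14 + 1
13 + 2
12 + 3
11 + 4
10 + 5
9 + 6
8 + 7
Counting gives 7.

7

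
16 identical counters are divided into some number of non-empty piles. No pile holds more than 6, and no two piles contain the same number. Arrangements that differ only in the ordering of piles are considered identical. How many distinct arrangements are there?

The partitions of 16 that satisfy the conditions:
6 + 5 + 4 + 1
6 + 5 + 3 + 2
6 + 4 + 3 + 2 + 1

3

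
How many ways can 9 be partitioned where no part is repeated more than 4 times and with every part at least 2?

Listing the qualifying partitions of 9:
9
7,2
6,3
5,4
5,2,2
4,3,2
3,3,3
3,2,2,2
That's 8 in total.

8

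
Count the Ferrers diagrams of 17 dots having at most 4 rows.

72

A full systematic count gives 72.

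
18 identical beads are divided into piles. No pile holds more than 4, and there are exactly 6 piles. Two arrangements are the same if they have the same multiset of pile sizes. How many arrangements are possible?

The partitions of 18 that satisfy the conditions:
4+4+4+4+1+1
4+4+4+3+2+1
4+4+4+2+2+2
4+4+3+3+3+1
4+4+3+3+2+2
4+3+3+3+3+2
3+3+3+3+3+3

7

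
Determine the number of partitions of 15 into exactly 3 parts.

19

They are:
13,1,1
12,2,1
11,3,1
11,2,2
10,4,1
10,3,2
9,5,1
9,4,2
9,3,3
8,6,1
8,5,2
8,4,3
7,7,1
7,6,2
7,5,3
7,4,4
6,6,3
6,5,4
5,5,5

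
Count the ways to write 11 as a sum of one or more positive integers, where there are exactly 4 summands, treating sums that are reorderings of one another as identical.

11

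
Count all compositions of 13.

4096

The number of compositions of n is 2^(n−1); here 2^12 = 4096.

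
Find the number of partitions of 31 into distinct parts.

Enumerating by decreasing first part gives 340 partitions in all.

340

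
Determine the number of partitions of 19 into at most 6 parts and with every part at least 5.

10

Listing the qualifying partitions of 19:
19
14,5
13,6
12,7
11,8
10,9
9,5,5
8,6,5
7,7,5
7,6,6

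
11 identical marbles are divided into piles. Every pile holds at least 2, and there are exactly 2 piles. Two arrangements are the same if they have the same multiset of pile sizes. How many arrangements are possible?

Enumerating:
9, 2
8, 3
7, 4
6, 5

4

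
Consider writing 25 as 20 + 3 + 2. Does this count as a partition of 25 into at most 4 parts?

Yes

The parts sum to 25, and the condition 'there are at most 4 summands' holds.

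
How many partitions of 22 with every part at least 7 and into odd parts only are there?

3

The partitions of 22 that satisfy the conditions:
15 + 7
13 + 9
11 + 11
Counting gives 3.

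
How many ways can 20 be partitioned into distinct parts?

64

There are too many to list fully; the first 12 (by largest part) are:
20
19,1
18,2
17,3
17,2,1
16,4
16,3,1
15,5
15,4,1
15,3,2
14,6
14,5,1
…and 52 more, for 64 total.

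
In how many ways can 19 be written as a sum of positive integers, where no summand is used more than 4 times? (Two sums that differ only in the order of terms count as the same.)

Enumerating by decreasing first part gives 325 partitions in all.

325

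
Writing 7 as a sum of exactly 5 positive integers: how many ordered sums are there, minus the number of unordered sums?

13

Compositions: C(6,4) = 15.
Unordered (partitions into 5 parts): 2.
Difference: 15 − 2 = 13.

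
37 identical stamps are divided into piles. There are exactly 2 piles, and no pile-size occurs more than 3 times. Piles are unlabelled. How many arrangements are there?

18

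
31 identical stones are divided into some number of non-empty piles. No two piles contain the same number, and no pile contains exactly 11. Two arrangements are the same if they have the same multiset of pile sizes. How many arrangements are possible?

284

Counting exhaustively, 284 partitions satisfy the conditions.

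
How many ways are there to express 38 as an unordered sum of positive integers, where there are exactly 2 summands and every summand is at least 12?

8

They are:
12 + 26
13 + 25
14 + 24
15 + 23
16 + 22
17 + 21
18 + 20
19 + 19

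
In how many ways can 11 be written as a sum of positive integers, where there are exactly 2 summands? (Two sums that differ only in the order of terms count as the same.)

Listing the qualifying partitions of 11:
10 + 1
9 + 2
8 + 3
7 + 4
6 + 5
That's 5 in total.

5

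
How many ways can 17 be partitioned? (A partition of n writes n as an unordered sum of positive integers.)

Enumerating by decreasing first part gives 297 partitions in all.

297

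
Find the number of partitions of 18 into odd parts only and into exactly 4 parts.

11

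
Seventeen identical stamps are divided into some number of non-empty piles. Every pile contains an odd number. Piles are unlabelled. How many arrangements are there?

38

A partial list (first 12 by largest part):
17
1, 1, 15
1, 3, 13
1, 1, 1, 1, 13
1, 5, 11
3, 3, 11
1, 1, 1, 3, 11
1, 1, 1, 1, 1, 1, 11
1, 7, 9
3, 5, 9
1, 1, 1, 5, 9
1, 1, 3, 3, 9
…and 26 more, for 38 total.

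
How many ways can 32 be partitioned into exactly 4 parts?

Systematic enumeration (by largest part, then next-largest, …) yields 249.

249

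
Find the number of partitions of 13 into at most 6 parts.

71

There are 71 such partitions.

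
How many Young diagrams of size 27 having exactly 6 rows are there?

Systematic enumeration (by largest part, then next-largest, …) yields 331.

331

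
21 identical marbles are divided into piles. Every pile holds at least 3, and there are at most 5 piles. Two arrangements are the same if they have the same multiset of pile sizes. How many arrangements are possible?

56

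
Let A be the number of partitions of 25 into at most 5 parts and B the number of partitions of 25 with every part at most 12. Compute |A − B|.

1309

Partitions of 25 into at most 5 parts: 377.
Partitions of 25 with every part at most 12: 1686.
|377 − 1686| = 1309.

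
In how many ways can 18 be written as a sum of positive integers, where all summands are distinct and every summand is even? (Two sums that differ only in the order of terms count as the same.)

8

Enumerating:
18
2 + 16
4 + 14
6 + 12
2 + 4 + 12
8 + 10
2 + 6 + 10
4 + 6 + 8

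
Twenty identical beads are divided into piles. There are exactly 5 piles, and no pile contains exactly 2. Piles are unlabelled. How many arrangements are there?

There are too many to list fully; the first 12 (by largest part) are:
16, 1, 1, 1, 1
14, 3, 1, 1, 1
13, 4, 1, 1, 1
12, 5, 1, 1, 1
12, 3, 3, 1, 1
11, 6, 1, 1, 1
11, 4, 3, 1, 1
10, 7, 1, 1, 1
10, 5, 3, 1, 1
10, 4, 4, 1, 1
10, 3, 3, 3, 1
9, 8, 1, 1, 1
…and 25 more, for 37 total.

37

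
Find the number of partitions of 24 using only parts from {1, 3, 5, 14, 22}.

A partial list (first 12 by largest part):
22+1+1
14+5+5
14+5+3+1+1
14+5+1+1+1+1+1
14+3+3+3+1
14+3+3+1+1+1+1
14+3+1+1+1+1+1+1+1
14+1+1+1+1+1+1+1+1+1+1
5+5+5+5+3+1
5+5+5+5+1+1+1+1
5+5+5+3+3+3
5+5+5+3+3+1+1+1
…and 23 more, for 35 total.

35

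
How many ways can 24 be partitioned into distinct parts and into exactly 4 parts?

47

A partial list (first 12 by largest part):
1, 2, 3, 18
1, 2, 4, 17
1, 2, 5, 16
1, 3, 4, 16
1, 2, 6, 15
1, 3, 5, 15
2, 3, 4, 15
1, 2, 7, 14
1, 3, 6, 14
1, 4, 5, 14
2, 3, 5, 14
1, 2, 8, 13
…and 35 more, for 47 total.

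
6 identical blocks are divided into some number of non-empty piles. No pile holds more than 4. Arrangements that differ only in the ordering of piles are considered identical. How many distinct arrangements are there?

9

Enumerating:
2 + 4
1 + 1 + 4
3 + 3
1 + 2 + 3
1 + 1 + 1 + 3
2 + 2 + 2
1 + 1 + 2 + 2
1 + 1 + 1 + 1 + 2
1 + 1 + 1 + 1 + 1 + 1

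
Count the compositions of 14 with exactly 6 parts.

A composition of 14 into 6 positive parts is chosen by placing 5 dividers among the 13 gaps between 14 units: C(13,5) = 1287.

1287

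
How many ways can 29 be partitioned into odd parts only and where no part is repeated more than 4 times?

There are 118 such partitions.

118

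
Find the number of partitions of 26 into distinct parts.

165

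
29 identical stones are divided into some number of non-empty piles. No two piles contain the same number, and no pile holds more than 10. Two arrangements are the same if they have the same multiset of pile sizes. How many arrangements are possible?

39

A partial list (first 12 by largest part):
10,9,8,2
10,9,7,3
10,9,7,2,1
10,9,6,4
10,9,6,3,1
10,9,5,4,1
10,9,5,3,2
10,9,4,3,2,1
10,8,7,4
10,8,7,3,1
10,8,6,5
10,8,6,4,1
…and 27 more, for 39 total.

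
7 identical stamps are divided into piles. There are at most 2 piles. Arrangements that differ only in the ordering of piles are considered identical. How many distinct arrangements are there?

4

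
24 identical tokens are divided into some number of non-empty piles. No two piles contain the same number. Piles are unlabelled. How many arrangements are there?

122

Enumerating by decreasing first part gives 122 partitions in all.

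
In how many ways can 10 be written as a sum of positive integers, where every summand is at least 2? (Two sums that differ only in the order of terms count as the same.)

12

The partitions of 10 that satisfy the conditions:
10
8 + 2
7 + 3
6 + 4
6 + 2 + 2
5 + 5
5 + 3 + 2
4 + 4 + 2
4 + 3 + 3
4 + 2 + 2 + 2
3 + 3 + 2 + 2
2 + 2 + 2 + 2 + 2
Counting gives 12.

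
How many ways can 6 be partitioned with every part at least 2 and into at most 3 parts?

4

Enumerating:
6
4 + 2
3 + 3
2 + 2 + 2
Counting gives 4.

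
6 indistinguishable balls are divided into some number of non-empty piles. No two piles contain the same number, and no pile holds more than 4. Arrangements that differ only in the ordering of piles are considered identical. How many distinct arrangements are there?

They are:
2+4
1+2+3
Counting gives 2.

2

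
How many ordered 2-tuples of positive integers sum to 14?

By stars and bars with positive parts, the count is C(13,1) = 13.

13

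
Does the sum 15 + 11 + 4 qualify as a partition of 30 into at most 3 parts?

The parts sum to 30, and the condition 'there are at most 3 summands' holds.

Yes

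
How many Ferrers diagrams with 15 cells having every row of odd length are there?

There are too many to list fully; the first 12 (by largest part) are:
15
13+1+1
11+3+1
11+1+1+1+1
9+5+1
9+3+3
9+3+1+1+1
9+1+1+1+1+1+1
7+7+1
7+5+3
7+5+1+1+1
7+3+3+1+1
…and 15 more, for 27 total.

27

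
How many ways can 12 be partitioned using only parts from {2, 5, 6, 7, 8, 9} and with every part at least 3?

They are:
7, 5
6, 6

2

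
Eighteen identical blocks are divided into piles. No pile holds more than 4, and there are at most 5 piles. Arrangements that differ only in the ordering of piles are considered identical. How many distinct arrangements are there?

2

They are:
4, 4, 4, 4, 2
4, 4, 4, 3, 3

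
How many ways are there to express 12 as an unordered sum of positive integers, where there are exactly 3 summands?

Listing the qualifying partitions of 12:
1+1+10
1+2+9
1+3+8
2+2+8
1+4+7
2+3+7
1+5+6
2+4+6
3+3+6
2+5+5
3+4+5
4+4+4
Counting gives 12.

12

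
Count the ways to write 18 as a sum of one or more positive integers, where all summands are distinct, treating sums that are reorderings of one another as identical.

46

There are too many to list fully; the first 12 (by largest part) are:
18
17 + 1
16 + 2
15 + 3
15 + 2 + 1
14 + 4
14 + 3 + 1
13 + 5
13 + 4 + 1
13 + 3 + 2
12 + 6
12 + 5 + 1
…and 34 more, for 46 total.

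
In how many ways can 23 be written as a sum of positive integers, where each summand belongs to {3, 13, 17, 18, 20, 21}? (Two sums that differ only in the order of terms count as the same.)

2

They are:
20+3
17+3+3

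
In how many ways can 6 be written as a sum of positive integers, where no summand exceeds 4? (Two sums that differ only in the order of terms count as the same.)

The partitions of 6 that satisfy the conditions:
4+2
4+1+1
3+3
3+2+1
3+1+1+1
2+2+2
2+2+1+1
2+1+1+1+1
1+1+1+1+1+1

9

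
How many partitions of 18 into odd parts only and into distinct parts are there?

5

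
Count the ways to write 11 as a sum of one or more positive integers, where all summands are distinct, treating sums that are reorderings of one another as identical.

12

They are:
11
10,1
9,2
8,3
8,2,1
7,4
7,3,1
6,5
6,4,1
6,3,2
5,4,2
5,3,2,1
That's 12 in total.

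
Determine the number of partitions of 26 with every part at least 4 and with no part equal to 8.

There are too many to list fully; the first 12 (by largest part) are:
26
4, 22
5, 21
6, 20
7, 19
4, 4, 18
9, 17
4, 5, 17
10, 16
4, 6, 16
5, 5, 16
11, 15
…and 42 more, for 54 total.

54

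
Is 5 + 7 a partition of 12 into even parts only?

The parts sum to 12, and the condition 'every summand is even' is violated.

No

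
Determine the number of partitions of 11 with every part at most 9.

54

There are too many to list fully; the first 12 (by largest part) are:
2,9
1,1,9
3,8
1,2,8
1,1,1,8
4,7
1,3,7
2,2,7
1,1,2,7
1,1,1,1,7
5,6
1,4,6
…and 42 more, for 54 total.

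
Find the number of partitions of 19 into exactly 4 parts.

A partial list (first 12 by largest part):
1 + 1 + 1 + 16
1 + 1 + 2 + 15
1 + 1 + 3 + 14
1 + 2 + 2 + 14
1 + 1 + 4 + 13
1 + 2 + 3 + 13
2 + 2 + 2 + 13
1 + 1 + 5 + 12
1 + 2 + 4 + 12
1 + 3 + 3 + 12
2 + 2 + 3 + 12
1 + 1 + 6 + 11
…and 42 more, for 54 total.

54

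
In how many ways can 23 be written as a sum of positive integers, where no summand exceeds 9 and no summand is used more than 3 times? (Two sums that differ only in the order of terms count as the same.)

340

Counting exhaustively, 340 partitions satisfy the conditions.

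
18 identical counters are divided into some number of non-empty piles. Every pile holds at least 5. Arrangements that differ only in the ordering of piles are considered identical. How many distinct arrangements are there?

9

Listing the qualifying partitions of 18:
18
13,5
12,6
11,7
10,8
9,9
8,5,5
7,6,5
6,6,6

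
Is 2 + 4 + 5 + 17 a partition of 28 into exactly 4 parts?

Yes

The parts sum to 28, and the condition 'there are exactly 4 summands' holds.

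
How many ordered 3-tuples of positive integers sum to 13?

66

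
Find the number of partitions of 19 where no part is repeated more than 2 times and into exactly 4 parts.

48

There are too many to list fully; the first 12 (by largest part) are:
15,2,1,1
14,3,1,1
14,2,2,1
13,4,1,1
13,3,2,1
12,5,1,1
12,4,2,1
12,3,3,1
12,3,2,2
11,6,1,1
11,5,2,1
11,4,3,1
…and 36 more, for 48 total.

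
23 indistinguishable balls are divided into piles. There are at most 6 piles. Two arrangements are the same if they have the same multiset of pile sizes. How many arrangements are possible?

Counting exhaustively, 454 partitions satisfy the conditions.

454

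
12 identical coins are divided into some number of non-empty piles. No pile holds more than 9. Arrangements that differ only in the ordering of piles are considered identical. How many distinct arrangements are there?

Systematic enumeration (by largest part, then next-largest, …) yields 73.

73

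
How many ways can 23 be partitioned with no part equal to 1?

253

Enumerating by decreasing first part gives 253 partitions in all.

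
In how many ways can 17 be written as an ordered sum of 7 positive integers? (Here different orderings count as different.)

8008

A composition of 17 into 7 positive parts is chosen by placing 6 dividers among the 16 gaps between 17 units: C(16,6) = 8008.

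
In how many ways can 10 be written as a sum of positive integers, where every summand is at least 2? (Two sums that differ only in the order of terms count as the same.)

12

Listing the qualifying partitions of 10:
10
2,8
3,7
4,6
2,2,6
5,5
2,3,5
2,4,4
3,3,4
2,2,2,4
2,2,3,3
2,2,2,2,2
Counting gives 12.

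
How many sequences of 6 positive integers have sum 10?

126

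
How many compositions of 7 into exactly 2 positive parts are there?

6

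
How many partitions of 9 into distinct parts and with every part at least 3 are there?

3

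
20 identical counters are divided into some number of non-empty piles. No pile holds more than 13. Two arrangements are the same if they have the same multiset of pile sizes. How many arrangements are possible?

597

Direct enumeration gives 597 partitions.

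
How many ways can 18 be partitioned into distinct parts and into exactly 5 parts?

3

The partitions of 18 that satisfy the conditions:
1+2+3+4+8
1+2+3+5+7
1+2+4+5+6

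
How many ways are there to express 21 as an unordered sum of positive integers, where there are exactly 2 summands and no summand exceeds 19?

Enumerating:
19+2
18+3
17+4
16+5
15+6
14+7
13+8
12+9
11+10

9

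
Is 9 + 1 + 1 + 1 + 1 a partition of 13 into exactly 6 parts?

No

The parts sum to 13, and the condition 'there are exactly 6 summands' is violated.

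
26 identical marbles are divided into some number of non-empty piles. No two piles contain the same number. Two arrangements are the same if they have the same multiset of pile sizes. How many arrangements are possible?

165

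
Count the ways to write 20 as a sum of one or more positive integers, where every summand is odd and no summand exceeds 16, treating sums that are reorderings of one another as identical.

There are too many to list fully; the first 12 (by largest part) are:
15+5
15+3+1+1
15+1+1+1+1+1
13+7
13+5+1+1
13+3+3+1
13+3+1+1+1+1
13+1+1+1+1+1+1+1
11+9
11+7+1+1
11+5+3+1
11+5+1+1+1+1
…and 49 more, for 61 total.

61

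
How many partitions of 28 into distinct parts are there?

222

Systematic enumeration (by largest part, then next-largest, …) yields 222.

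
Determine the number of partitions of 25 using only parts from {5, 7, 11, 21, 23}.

2

The partitions of 25 that satisfy the conditions:
11+7+7
5+5+5+5+5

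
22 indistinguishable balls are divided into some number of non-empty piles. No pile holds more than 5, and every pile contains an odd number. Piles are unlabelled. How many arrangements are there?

Listing the qualifying partitions of 22:
1+1+5+5+5+5
1+3+3+5+5+5
1+1+1+1+3+5+5+5
1+1+1+1+1+1+1+5+5+5
3+3+3+3+5+5
1+1+1+3+3+3+5+5
1+1+1+1+1+1+3+3+5+5
1+1+1+1+1+1+1+1+1+3+5+5
1+1+1+1+1+1+1+1+1+1+1+1+5+5
1+1+3+3+3+3+3+5
1+1+1+1+1+3+3+3+3+5
1+1+1+1+1+1+1+1+3+3+3+5
1+1+1+1+1+1+1+1+1+1+1+3+3+5
1+1+1+1+1+1+1+1+1+1+1+1+1+1+3+5
1+1+1+1+1+1+1+1+1+1+1+1+1+1+1+1+1+5
1+3+3+3+3+3+3+3
1+1+1+1+3+3+3+3+3+3
1+1+1+1+1+1+1+3+3+3+3+3
1+1+1+1+1+1+1+1+1+1+3+3+3+3
1+1+1+1+1+1+1+1+1+1+1+1+1+3+3+3
1+1+1+1+1+1+1+1+1+1+1+1+1+1+1+1+3+3
1+1+1+1+1+1+1+1+1+1+1+1+1+1+1+1+1+1+1+3
1+1+1+1+1+1+1+1+1+1+1+1+1+1+1+1+1+1+1+1+1+1
Counting gives 23.

23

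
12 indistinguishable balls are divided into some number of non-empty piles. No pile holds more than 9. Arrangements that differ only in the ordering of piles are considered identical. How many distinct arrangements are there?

Counting exhaustively, 73 partitions satisfy the conditions.

73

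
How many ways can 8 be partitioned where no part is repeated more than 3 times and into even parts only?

4

Enumerating:
8
6, 2
4, 4
4, 2, 2
Counting gives 4.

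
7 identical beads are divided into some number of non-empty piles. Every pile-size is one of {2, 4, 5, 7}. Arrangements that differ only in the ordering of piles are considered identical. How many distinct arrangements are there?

2

The partitions of 7 that satisfy the conditions:
7
5+2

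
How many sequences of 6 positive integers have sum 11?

252

By stars and bars with positive parts, the count is C(10,5) = 252.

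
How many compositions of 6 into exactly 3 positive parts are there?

By stars and bars with positive parts, the count is C(5,2) = 10.

10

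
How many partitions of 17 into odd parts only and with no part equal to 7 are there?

There are too many to list fully; the first 12 (by largest part) are:
17
15,1,1
13,3,1
13,1,1,1,1
11,5,1
11,3,3
11,3,1,1,1
11,1,1,1,1,1,1
9,5,3
9,5,1,1,1
9,3,3,1,1
9,3,1,1,1,1,1
…and 16 more, for 28 total.

28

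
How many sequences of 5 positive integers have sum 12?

Equivalently, choose which 4 of the 11 gaps become plus signs: C(11,4) = 330.

330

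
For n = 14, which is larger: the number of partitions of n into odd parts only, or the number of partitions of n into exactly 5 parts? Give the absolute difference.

Partitions of 14 into odd parts only: 22.
Partitions of 14 into exactly 5 parts: 23.
|22 − 23| = 1.

1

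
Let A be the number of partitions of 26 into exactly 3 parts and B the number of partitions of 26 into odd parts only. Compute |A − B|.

109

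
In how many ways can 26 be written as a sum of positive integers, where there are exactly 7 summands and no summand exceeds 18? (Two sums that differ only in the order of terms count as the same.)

298

Counting exhaustively, 298 partitions satisfy the conditions.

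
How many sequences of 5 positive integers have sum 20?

3876

Equivalently, choose which 4 of the 19 gaps become plus signs: C(19,4) = 3876.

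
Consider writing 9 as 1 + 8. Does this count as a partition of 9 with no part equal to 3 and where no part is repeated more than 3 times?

Yes

The parts sum to 9, and the condition 'no summand equals 3' holds; the condition 'no summand is used more than 3 times' holds.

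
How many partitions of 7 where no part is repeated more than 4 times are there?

The partitions of 7 that satisfy the conditions:
7
1, 6
2, 5
1, 1, 5
3, 4
1, 2, 4
1, 1, 1, 4
1, 3, 3
2, 2, 3
1, 1, 2, 3
1, 1, 1, 1, 3
1, 2, 2, 2
1, 1, 1, 2, 2
That's 13 in total.

13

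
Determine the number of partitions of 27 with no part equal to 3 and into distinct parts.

Systematic enumeration (by largest part, then next-largest, …) yields 117.

117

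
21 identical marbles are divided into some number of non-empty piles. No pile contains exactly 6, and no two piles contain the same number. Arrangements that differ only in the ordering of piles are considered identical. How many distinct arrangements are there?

55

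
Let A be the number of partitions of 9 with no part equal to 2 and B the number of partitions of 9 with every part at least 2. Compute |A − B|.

7

Partitions of 9 with no part equal to 2: 15.
Partitions of 9 with every part at least 2: 8.
|15 − 8| = 7.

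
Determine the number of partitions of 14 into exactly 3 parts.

16

Enumerating:
1, 1, 12
1, 2, 11
1, 3, 10
2, 2, 10
1, 4, 9
2, 3, 9
1, 5, 8
2, 4, 8
3, 3, 8
1, 6, 7
2, 5, 7
3, 4, 7
2, 6, 6
3, 5, 6
4, 4, 6
4, 5, 5
Counting gives 16.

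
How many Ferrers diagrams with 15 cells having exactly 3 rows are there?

19

They are:
1+1+13
1+2+12
1+3+11
2+2+11
1+4+10
2+3+10
1+5+9
2+4+9
3+3+9
1+6+8
2+5+8
3+4+8
1+7+7
2+6+7
3+5+7
4+4+7
3+6+6
4+5+6
5+5+5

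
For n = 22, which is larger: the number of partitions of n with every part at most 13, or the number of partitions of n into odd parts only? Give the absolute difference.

Partitions of 22 with every part at most 13: 935.
Partitions of 22 into odd parts only: 89.
|935 − 89| = 846.

846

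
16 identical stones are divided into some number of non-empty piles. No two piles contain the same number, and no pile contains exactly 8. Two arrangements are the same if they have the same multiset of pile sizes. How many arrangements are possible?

27

There are too many to list fully; the first 12 (by largest part) are:
16
15 + 1
14 + 2
13 + 3
13 + 2 + 1
12 + 4
12 + 3 + 1
11 + 5
11 + 4 + 1
11 + 3 + 2
10 + 6
10 + 5 + 1
…and 15 more, for 27 total.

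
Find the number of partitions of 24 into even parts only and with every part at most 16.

A partial list (first 12 by largest part):
16, 8
16, 6, 2
16, 4, 4
16, 4, 2, 2
16, 2, 2, 2, 2
14, 10
14, 8, 2
14, 6, 4
14, 6, 2, 2
14, 4, 4, 2
14, 4, 2, 2, 2
14, 2, 2, 2, 2, 2
…and 58 more, for 70 total.

70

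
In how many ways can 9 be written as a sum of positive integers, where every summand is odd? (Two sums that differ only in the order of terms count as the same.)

8

They are:
9
7+1+1
5+3+1
5+1+1+1+1
3+3+3
3+3+1+1+1
3+1+1+1+1+1+1
1+1+1+1+1+1+1+1+1
That's 8 in total.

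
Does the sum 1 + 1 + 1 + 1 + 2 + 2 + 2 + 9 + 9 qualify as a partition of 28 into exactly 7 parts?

No

The parts sum to 28, and the condition 'there are exactly 7 summands' is violated.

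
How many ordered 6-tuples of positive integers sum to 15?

2002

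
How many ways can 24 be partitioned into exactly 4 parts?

108

Counting exhaustively, 108 partitions satisfy the conditions.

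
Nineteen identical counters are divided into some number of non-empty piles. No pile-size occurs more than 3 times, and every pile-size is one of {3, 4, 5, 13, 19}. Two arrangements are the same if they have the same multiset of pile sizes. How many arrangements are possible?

5

The partitions of 19 that satisfy the conditions:
19
13,3,3
5,5,5,4
5,5,3,3,3
5,4,4,3,3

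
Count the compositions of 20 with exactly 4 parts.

969

Equivalently, choose which 3 of the 19 gaps become plus signs: C(19,3) = 969.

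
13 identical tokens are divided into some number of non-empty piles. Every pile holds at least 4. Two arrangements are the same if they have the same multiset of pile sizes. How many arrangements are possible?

5

Listing the qualifying partitions of 13:
13
9+4
8+5
7+6
5+4+4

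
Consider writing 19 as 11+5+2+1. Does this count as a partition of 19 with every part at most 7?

The parts sum to 19, and the condition 'no summand exceeds 7' is violated.

No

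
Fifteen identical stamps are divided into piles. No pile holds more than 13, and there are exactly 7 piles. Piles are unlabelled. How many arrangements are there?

21

Enumerating:
9,1,1,1,1,1,1
8,2,1,1,1,1,1
7,3,1,1,1,1,1
7,2,2,1,1,1,1
6,4,1,1,1,1,1
6,3,2,1,1,1,1
6,2,2,2,1,1,1
5,5,1,1,1,1,1
5,4,2,1,1,1,1
5,3,3,1,1,1,1
5,3,2,2,1,1,1
5,2,2,2,2,1,1
4,4,3,1,1,1,1
4,4,2,2,1,1,1
4,3,3,2,1,1,1
4,3,2,2,2,1,1
4,2,2,2,2,2,1
3,3,3,3,1,1,1
3,3,3,2,2,1,1
3,3,2,2,2,2,1
3,2,2,2,2,2,2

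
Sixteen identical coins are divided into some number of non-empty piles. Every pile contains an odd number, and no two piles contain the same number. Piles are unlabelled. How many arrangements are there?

Enumerating:
1 + 15
3 + 13
5 + 11
7 + 9
1 + 3 + 5 + 7

5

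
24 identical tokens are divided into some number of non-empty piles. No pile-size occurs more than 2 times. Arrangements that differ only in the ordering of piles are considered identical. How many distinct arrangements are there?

431

There are 431 such partitions.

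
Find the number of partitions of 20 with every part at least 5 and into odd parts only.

They are:
15,5
13,7
11,9
5,5,5,5

4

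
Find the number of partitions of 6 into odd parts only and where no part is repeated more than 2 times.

The partitions of 6 that satisfy the conditions:
1,5
3,3
Counting gives 2.

2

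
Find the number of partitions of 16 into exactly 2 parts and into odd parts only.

4

Enumerating:
1,15
3,13
5,11
7,9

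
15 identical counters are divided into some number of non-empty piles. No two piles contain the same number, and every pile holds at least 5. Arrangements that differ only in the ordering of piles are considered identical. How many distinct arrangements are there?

Listing the qualifying partitions of 15:
15
5, 10
6, 9
7, 8
Counting gives 4.

4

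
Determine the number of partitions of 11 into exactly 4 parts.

They are:
1+1+1+8
1+1+2+7
1+1+3+6
1+2+2+6
1+1+4+5
1+2+3+5
2+2+2+5
1+2+4+4
1+3+3+4
2+2+3+4
2+3+3+3

11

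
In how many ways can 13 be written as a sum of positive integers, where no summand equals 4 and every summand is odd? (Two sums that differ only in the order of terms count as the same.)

18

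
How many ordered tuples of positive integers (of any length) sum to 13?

4096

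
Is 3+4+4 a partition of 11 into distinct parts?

The parts sum to 11, and the condition 'all summands are distinct' is violated.

No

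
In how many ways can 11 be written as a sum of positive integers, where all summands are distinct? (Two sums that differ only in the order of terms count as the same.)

12

They are:
11
10, 1
9, 2
8, 3
8, 2, 1
7, 4
7, 3, 1
6, 5
6, 4, 1
6, 3, 2
5, 4, 2
5, 3, 2, 1
That's 12 in total.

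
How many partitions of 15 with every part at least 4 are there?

They are:
15
11 + 4
10 + 5
9 + 6
8 + 7
7 + 4 + 4
6 + 5 + 4
5 + 5 + 5

8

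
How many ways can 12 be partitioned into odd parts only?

15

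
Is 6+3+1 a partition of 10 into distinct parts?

Yes

The parts sum to 10, and the condition 'all summands are distinct' holds.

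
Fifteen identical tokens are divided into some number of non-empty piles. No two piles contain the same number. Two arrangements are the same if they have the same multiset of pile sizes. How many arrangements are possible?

There are too many to list fully; the first 12 (by largest part) are:
15
14, 1
13, 2
12, 3
12, 2, 1
11, 4
11, 3, 1
10, 5
10, 4, 1
10, 3, 2
9, 6
9, 5, 1
…and 15 more, for 27 total.

27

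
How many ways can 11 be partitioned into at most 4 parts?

A partial list (first 12 by largest part):
11
10, 1
9, 2
9, 1, 1
8, 3
8, 2, 1
8, 1, 1, 1
7, 4
7, 3, 1
7, 2, 2
7, 2, 1, 1
6, 5
…and 15 more, for 27 total.

27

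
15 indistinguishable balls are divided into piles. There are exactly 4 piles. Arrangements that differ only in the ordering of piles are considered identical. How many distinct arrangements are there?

27

There are too many to list fully; the first 12 (by largest part) are:
12,1,1,1
11,2,1,1
10,3,1,1
10,2,2,1
9,4,1,1
9,3,2,1
9,2,2,2
8,5,1,1
8,4,2,1
8,3,3,1
8,3,2,2
7,6,1,1
…and 15 more, for 27 total.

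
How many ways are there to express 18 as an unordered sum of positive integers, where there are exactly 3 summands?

There are too many to list fully; the first 12 (by largest part) are:
16, 1, 1
15, 2, 1
14, 3, 1
14, 2, 2
13, 4, 1
13, 3, 2
12, 5, 1
12, 4, 2
12, 3, 3
11, 6, 1
11, 5, 2
11, 4, 3
…and 15 more, for 27 total.

27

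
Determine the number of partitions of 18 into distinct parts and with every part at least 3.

They are:
18
3,15
4,14
5,13
6,12
7,11
3,4,11
8,10
3,5,10
3,6,9
4,5,9
3,7,8
4,6,8
5,6,7
3,4,5,6

15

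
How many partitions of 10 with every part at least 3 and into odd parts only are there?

2

The partitions of 10 that satisfy the conditions:
7, 3
5, 5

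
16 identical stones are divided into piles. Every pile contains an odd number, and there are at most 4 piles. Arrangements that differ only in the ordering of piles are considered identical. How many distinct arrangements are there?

13

They are:
15,1
13,3
13,1,1,1
11,5
11,3,1,1
9,7
9,5,1,1
9,3,3,1
7,7,1,1
7,5,3,1
7,3,3,3
5,5,5,1
5,5,3,3
Counting gives 13.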